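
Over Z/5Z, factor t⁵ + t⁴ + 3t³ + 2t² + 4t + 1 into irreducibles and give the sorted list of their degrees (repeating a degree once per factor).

5

Write h(t) = t⁵ + t⁴ + 3t³ + 2t² + 4t + 1.
Roots in Z/5Z: h(0) = 1; h(1) = 2; h(2) = 4; h(3) = 1; h(4) = 1.
Complete factorization: h(t) = (t⁵ + t⁴ + 3t³ + 2t² + 4t + 1).
Factor degrees with multiplicity: 5 = 5.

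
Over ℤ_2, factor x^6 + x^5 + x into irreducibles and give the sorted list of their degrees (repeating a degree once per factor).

Write h(x) = x^6 + x^5 + x.
Roots in ℤ_2: h(0) = 0 → root; h(1) = 1.
Linear factors from roots: (x).
Complete factorization: h(x) = (x)·(x^2 + x + 1)·(x^3 + x + 1).
Factor degrees with multiplicity: 1 + 2 + 3 = 6.

1, 2, 3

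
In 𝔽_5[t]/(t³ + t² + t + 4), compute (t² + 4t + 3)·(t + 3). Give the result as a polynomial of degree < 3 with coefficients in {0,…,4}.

Multiply in 𝔽_5[t]: (t² + 4t + 3)·(t + 3) = t³ + 2t² + 4.
Reduce using t³ ≡ 4t² + 4t + 1 (mod t³ + t² + t + 4).
Reduced: t² + 4t.

t^2 + 4t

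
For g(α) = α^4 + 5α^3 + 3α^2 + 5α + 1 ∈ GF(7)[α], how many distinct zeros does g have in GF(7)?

2

Evaluate at each of the 7 elements of GF(7):
g(0) = 1; g(1) = 1; g(2) = 2; g(3) = 0 → root; g(4) = 1; g(5) = 0 → root; g(6) = 2.
Roots: {3, 5}.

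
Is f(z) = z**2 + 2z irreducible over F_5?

Check for roots in F_5: f(0) = 0 → root; f(1) = 3; f(2) = 3; f(3) = 0 → root; f(4) = 4.
f(0) = 0, so (z) divides f(z); f is reducible.

No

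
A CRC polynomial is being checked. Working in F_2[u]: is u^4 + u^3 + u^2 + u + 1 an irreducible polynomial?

Yes

Write g(u) = u^4 + u^3 + u^2 + u + 1.
Check for roots in F_2: g(0) = 1; g(1) = 1.
No roots, so no linear factors.
Monic irreducibles of degree 2 over GF(2): u^2 + u + 1.
None of them divide g (all give nonzero remainder).
No irreducible factor of degree ≤ 2 exists, so g is irreducible over GF(2).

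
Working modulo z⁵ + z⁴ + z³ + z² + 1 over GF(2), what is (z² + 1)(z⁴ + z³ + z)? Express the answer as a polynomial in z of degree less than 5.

Multiply in GF(2)[z]: (z² + 1)·(z⁴ + z³ + z) = z⁶ + z⁵ + z⁴ + z.
Reduce using z⁵ ≡ z⁴ + z³ + z² + 1 (mod z⁵ + z⁴ + z³ + z² + 1).
Reduced: z³.

z^3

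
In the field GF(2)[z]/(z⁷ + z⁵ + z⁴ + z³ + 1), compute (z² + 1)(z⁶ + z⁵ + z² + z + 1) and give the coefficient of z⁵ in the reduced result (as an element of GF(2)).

Multiply in GF(2)[z]: (z² + 1)·(z⁶ + z⁵ + z² + z + 1) = z⁸ + z⁷ + z⁶ + z⁵ + z⁴ + z³ + z + 1.
Reduce using z⁷ ≡ z⁵ + z⁴ + z³ + 1 (mod z⁷ + z⁵ + z⁴ + z³ + 1).
Reduced: z⁵ + z⁴.

1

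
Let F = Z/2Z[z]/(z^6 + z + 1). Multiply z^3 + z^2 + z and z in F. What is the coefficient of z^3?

1

Multiply in Z/2Z[z]: (z^3 + z^2 + z)·(z) = z^4 + z^3 + z^2.
Reduced: z^4 + z^3 + z^2.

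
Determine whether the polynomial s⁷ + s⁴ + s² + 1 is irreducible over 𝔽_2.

Write g(s) = s⁷ + s⁴ + s² + 1.
Check for roots in 𝔽_2: g(0) = 1; g(1) = 0 → root.
g(1) = 0, so (s − 1) divides g(s); g is reducible.

No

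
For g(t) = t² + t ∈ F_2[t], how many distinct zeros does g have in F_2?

Evaluate at each of the 2 elements of F_2:
g(0) = 0 → root; g(1) = 0 → root.
Roots: {0, 1}.

2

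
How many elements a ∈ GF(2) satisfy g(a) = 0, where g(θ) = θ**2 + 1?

1

Evaluate at each of the 2 elements of GF(2):
g(0) = 1; g(1) = 0 → root.
Roots: {1}.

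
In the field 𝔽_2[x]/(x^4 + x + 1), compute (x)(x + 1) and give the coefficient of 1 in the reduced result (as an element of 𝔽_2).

0

Multiply in 𝔽_2[x]: (x)·(x + 1) = x^2 + x.
Reduced: x^2 + x.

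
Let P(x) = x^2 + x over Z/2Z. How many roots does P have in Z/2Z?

Evaluate at each of the 2 elements of Z/2Z:
P(0) = 0 → root; P(1) = 0 → root.
Roots: {0, 1}.

2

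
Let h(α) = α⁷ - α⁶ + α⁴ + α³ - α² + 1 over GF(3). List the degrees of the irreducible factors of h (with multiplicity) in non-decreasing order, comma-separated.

2, 2, 3

Roots in GF(3): h(0) = 1; h(1) = 2; h(2) = 1.
Complete factorization: h(α) = (α² + α - 1)·(α² - α - 1)·(α³ - α² + 1).
Factor degrees with multiplicity: 2 + 2 + 3 = 7.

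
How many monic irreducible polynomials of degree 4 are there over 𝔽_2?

By the necklace-counting formula, N_2(4) = (1/4) Σ_{d|4} μ(4/d)·2^d.
Divisors of 4: 1, 2, 4; μ(4/d) for each: 0, -1, 1.
Σ = − 2^2 + 2^4 = 12.
N = 12/4 = 3.

3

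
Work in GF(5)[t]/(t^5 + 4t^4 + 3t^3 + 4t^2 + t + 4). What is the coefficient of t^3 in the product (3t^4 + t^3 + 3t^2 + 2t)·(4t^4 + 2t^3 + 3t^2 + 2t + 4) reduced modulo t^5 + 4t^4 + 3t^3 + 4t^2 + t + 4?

Multiply in GF(5)[t]: (3t^4 + t^3 + 3t^2 + 2t)·(4t^4 + 2t^3 + 3t^2 + 2t + 4) = 2t^8 + 3t^6 + 3t^5 + 2t^4 + t^3 + t^2 + 3t.
Reduce using t^5 ≡ t^4 + 2t^3 + t^2 + 4t + 1 (mod t^5 + 4t^4 + 3t^3 + 4t^2 + t + 4).
Reduced: 3t^4 + t^3 + 2t^2 + 4t + 3.

1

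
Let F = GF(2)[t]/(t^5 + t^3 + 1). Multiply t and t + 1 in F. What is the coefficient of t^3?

0

Multiply in GF(2)[t]: (t)·(t + 1) = t^2 + t.
Reduced: t^2 + t.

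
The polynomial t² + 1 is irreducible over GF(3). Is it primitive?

Write f(t) = t² + 1.
|GF(3^2)^×| = 3^2 − 1 = 8. Prime factorization: 8 = 2^3.
f is primitive ⇔ t has order 8 in GF(3)[t]/(f), i.e. t^(8/q) ≠ 1 for each prime q | 8.
t^(4) mod f = 1
Since t^(4) = 1, the order of t divides 4 < 8; not primitive.

No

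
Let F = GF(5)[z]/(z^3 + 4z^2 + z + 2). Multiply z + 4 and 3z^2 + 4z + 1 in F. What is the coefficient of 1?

3

Multiply in GF(5)[z]: (z + 4)·(3z^2 + 4z + 1) = 3z^3 + z^2 + 2z + 4.
Reduce using z^3 ≡ z^2 + 4z + 3 (mod z^3 + 4z^2 + z + 2).
Reduced: 4z^2 + 4z + 3.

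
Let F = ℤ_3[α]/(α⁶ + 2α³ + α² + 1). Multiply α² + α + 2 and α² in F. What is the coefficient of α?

Multiply in ℤ_3[α]: (α² + α + 2)·(α²) = α⁴ + α³ + 2α².
Reduced: α⁴ + α³ + 2α².

0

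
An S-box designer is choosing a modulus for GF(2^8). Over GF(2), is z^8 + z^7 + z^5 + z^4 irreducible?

Write h(z) = z^8 + z^7 + z^5 + z^4.
Check for roots in GF(2): h(0) = 0 → root; h(1) = 0 → root.
h(0) = 0, so (z) divides h(z); h is reducible.

No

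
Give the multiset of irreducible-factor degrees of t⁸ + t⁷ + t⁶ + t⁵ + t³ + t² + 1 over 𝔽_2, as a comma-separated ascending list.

Write f(t) = t⁸ + t⁷ + t⁶ + t⁵ + t³ + t² + 1.
Roots in 𝔽_2: f(0) = 1; f(1) = 1.
Complete factorization: f(t) = (t² + t + 1)^2·(t⁴ + t³ + 1).
Factor degrees with multiplicity: 2 + 2 + 4 = 8.

2, 2, 4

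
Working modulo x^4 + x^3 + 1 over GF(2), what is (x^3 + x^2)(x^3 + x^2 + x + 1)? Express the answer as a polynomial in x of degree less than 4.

Multiply in GF(2)[x]: (x^3 + x^2)·(x^3 + x^2 + x + 1) = x^6 + x^2.
Reduce using x^4 ≡ x^3 + 1 (mod x^4 + x^3 + 1).
Reduced: x^3 + x + 1.

x^3 + x + 1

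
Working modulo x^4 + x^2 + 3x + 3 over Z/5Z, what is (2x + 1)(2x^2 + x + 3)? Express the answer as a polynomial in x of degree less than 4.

Multiply in Z/5Z[x]: (2x + 1)·(2x^2 + x + 3) = 4x^3 + 4x^2 + 2x + 3.
Reduced: 4x^3 + 4x^2 + 2x + 3.

4x^3 + 4x^2 + 2x + 3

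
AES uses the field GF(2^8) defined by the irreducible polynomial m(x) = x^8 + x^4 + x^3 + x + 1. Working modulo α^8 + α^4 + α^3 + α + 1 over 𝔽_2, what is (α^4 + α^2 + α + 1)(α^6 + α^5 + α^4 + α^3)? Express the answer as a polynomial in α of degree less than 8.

Multiply in 𝔽_2[α]: (α^4 + α^2 + α + 1)·(α^6 + α^5 + α^4 + α^3) = α^10 + α^9 + α^7 + α^6 + α^5 + α^3.
Reduce using α^8 ≡ α^4 + α^3 + α + 1 (mod α^8 + α^4 + α^3 + α + 1).
Reduced: α^7 + α^5 + α^4 + α.

α^7 + α^5 + α^4 + α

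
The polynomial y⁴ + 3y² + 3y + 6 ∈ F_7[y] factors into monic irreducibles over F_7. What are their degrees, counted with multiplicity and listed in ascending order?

Write h(y) = y⁴ + 3y² + 3y + 6.
Linear factors from roots: (y + 3), (y + 2), (y + 1).
Complete factorization: h(y) = (y + 2)·(y + 3)·(y + 1)^2.
Factor degrees with multiplicity: 1 + 1 + 1 + 1 = 4.

1, 1, 1, 1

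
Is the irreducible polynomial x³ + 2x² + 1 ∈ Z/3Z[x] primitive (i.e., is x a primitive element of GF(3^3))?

Write f(x) = x³ + 2x² + 1.
|GF(3^3)^×| = 3^3 − 1 = 26. Prime factorization: 26 = 2·13.
f is primitive ⇔ x has order 26 in GF(3)[x]/(f), i.e. x^(26/q) ≠ 1 for each prime q | 26.
x^(13) mod f = 2.
x^(2) mod f = x².
None equal 1, so x has full order 26; f is primitive.

Yes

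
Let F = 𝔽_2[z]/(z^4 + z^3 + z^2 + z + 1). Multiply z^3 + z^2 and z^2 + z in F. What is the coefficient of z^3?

Multiply in 𝔽_2[z]: (z^3 + z^2)·(z^2 + z) = z^5 + z^3.
Reduce using z^4 ≡ z^3 + z^2 + z + 1 (mod z^4 + z^3 + z^2 + z + 1).
Reduced: z^3 + 1.

1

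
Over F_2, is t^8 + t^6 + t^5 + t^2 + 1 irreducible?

Yes

Write P(t) = t^8 + t^6 + t^5 + t^2 + 1.
Check for roots in F_2: P(0) = 1; P(1) = 1.
No roots, so no linear factors.
Monic irreducibles of degree 2 over GF(2): t^2 + t + 1.
None of them divide P (all give nonzero remainder).
Monic irreducibles of degree 3 over GF(2): t^3 + t + 1, t^3 + t^2 + 1.
None of them divide P (all give nonzero remainder).
Monic irreducibles of degree 4 over GF(2): t^4 + t + 1, t^4 + t^3 + 1, t^4 + t^3 + t^2 + t + 1.
None of them divide P (all give nonzero remainder).
No irreducible factor of degree ≤ 4 exists, so P is irreducible over GF(2).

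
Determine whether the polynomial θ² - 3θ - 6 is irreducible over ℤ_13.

Yes

Write g(θ) = θ² - 3θ - 6.
Check each element of ℤ_13 for a root: g(0)=7, g(1)=5, g(2)=5, g(3)=7, g(4)=11, g(5)=4, g(6)=12, g(7)=9, g(8)=8, g(9)=9, g(10)=12, g(11)=4, g(12)=11.
No roots. A degree-2 polynomial over a field with no linear factor is irreducible.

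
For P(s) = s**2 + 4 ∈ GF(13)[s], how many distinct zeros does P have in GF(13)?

2

Evaluate at each of the 13 elements of GF(13):
P(0) = 4; P(1) = 5; P(2) = 8; P(3) = 0 → root; P(4) = 7; P(5) = 3; P(6) = 1; P(7) = 1; P(8) = 3; P(9) = 7; P(10) = 0 → root; P(11) = 8; P(12) = 5.
Roots: {3, 10}.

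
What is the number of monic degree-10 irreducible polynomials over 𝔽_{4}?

104754

x^(4^10) − x is the product of all monic irreducibles of degree dividing 10; Möbius inversion gives N = (1/10) Σ μ(10/d)·4^d.
Divisors of 10: 1, 2, 5, 10; μ(10/d) for each: 1, -1, -1, 1.
Σ = 4^1 − 4^2 − 4^5 + 4^10 = 1047540.
N = 1047540/10 = 104754.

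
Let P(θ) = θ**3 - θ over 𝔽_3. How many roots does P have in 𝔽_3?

3

Evaluate at each of the 3 elements of 𝔽_3:
P(0) = 0 → root; P(1) = 0 → root; P(2) = 0 → root.
Roots: {0, 1, 2}.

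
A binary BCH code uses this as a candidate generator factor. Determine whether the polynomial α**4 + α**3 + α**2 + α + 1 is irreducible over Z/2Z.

Yes

Write h(α) = α**4 + α**3 + α**2 + α + 1.
Check for roots in Z/2Z: h(0) = 1; h(1) = 1.
No roots, so no linear factors.
Monic irreducibles of degree 2 over GF(2): α**2 + α + 1.
None of them divide h (all give nonzero remainder).
No irreducible factor of degree ≤ 2 exists, so h is irreducible over GF(2).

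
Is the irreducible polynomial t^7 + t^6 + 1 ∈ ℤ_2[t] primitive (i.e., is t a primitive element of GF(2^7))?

Write f(t) = t^7 + t^6 + 1.
|GF(2^7)^×| = 2^7 − 1 = 127. Prime factorization: 127 = 127.
f is primitive ⇔ t has order 127 in GF(2)[t]/(f), i.e. t^(127/q) ≠ 1 for each prime q | 127.
t^(1) mod f = t.
None equal 1, so t has full order 127; f is primitive.

Yes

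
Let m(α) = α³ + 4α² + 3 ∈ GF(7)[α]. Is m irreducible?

Check for roots in GF(7): m(0) = 3; m(1) = 1; m(2) = 6; m(3) = 3; m(4) = 5; m(5) = 4; m(6) = 6.
No roots. A degree-3 polynomial over a field with no linear factor is irreducible.

Yes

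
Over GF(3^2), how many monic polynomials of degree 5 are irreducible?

11808

The number of monic irreducibles of degree 5 over GF(9) is (1/5)·Σ_{d∣5} μ(5/d) 9^d.
Divisors of 5: 1, 5; μ(5/d) for each: -1, 1.
Σ = − 9^1 + 9^5 = 59040.
N = 59040/5 = 11808.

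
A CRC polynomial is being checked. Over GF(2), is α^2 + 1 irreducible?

Write g(α) = α^2 + 1.
Check for roots in GF(2): g(0) = 1; g(1) = 0 → root.
g(1) = 0, so (α − 1) divides g(α); g is reducible.

No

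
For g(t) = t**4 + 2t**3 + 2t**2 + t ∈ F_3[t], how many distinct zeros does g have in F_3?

3

Evaluate at each of the 3 elements of F_3:
g(0) = 0 → root; g(1) = 0 → root; g(2) = 0 → root.
Roots: {0, 1, 2}.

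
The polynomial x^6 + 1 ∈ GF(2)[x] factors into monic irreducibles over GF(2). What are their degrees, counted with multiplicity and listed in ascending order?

1, 1, 2, 2

Write g(x) = x^6 + 1.
Roots in GF(2): g(0) = 1; g(1) = 0 → root.
Linear factors from roots: (x + 1).
Complete factorization: g(x) = (x + 1)^2·(x^2 + x + 1)^2.
Factor degrees with multiplicity: 1 + 1 + 2 + 2 = 6.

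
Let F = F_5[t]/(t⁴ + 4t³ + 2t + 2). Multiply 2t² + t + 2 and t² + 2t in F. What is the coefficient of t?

Multiply in F_5[t]: (2t² + t + 2)·(t² + 2t) = 2t⁴ + 4t² + 4t.
Reduce using t⁴ ≡ t³ + 3t + 3 (mod t⁴ + 4t³ + 2t + 2).
Reduced: 2t³ + 4t² + 1.

0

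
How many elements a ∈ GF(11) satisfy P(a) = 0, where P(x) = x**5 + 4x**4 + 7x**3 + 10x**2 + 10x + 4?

4

Evaluate at each of the 11 elements of GF(11):
P(0) = 4; P(1) = 3; P(2) = 7; P(3) = 0 → root; P(4) = 5; P(5) = 6; P(6) = 2; P(7) = 6; P(8) = 0 → root; P(9) = 0 → root; P(10) = 0 → root.
Roots: {3, 8, 9, 10}.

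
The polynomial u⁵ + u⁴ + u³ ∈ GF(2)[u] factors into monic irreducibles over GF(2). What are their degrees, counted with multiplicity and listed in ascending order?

Write h(u) = u⁵ + u⁴ + u³.
Roots in GF(2): h(0) = 0 → root; h(1) = 1.
Linear factors from roots: (u).
Complete factorization: h(u) = (u)^3·(u² + u + 1).
Factor degrees with multiplicity: 1 + 1 + 1 + 2 = 5.

1, 1, 1, 2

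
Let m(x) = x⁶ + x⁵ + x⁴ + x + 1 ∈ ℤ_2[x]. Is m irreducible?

Yes

Check for roots in ℤ_2: m(0) = 1; m(1) = 1.
No roots, so no linear factors.
Monic irreducibles of degree 2 over GF(2): x² + x + 1.
None of them divide m (all give nonzero remainder).
Monic irreducibles of degree 3 over GF(2): x³ + x + 1, x³ + x² + 1.
None of them divide m (all give nonzero remainder).
No irreducible factor of degree ≤ 3 exists, so m is irreducible over GF(2).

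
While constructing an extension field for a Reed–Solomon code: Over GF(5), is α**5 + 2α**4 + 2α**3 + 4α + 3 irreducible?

Yes

Write h(α) = α**5 + 2α**4 + 2α**3 + 4α + 3.
Check for roots in GF(5): h(0) = 3; h(1) = 2; h(2) = 1; h(3) = 4; h(4) = 3.
No roots, so no linear factors.
Degree-2 irreducible divisors: test the 10 monic irreducibles of degree 2 over GF(5).
None of them divide h (all give nonzero remainder).
No irreducible factor of degree ≤ 2 exists, so h is irreducible over GF(5).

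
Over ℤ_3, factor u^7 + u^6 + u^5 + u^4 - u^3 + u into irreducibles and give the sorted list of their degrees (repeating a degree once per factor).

1, 1, 1, 2, 2

Write g(u) = u^7 + u^6 + u^5 + u^4 - u^3 + u.
Roots in ℤ_3: g(0) = 0 → root; g(1) = 1; g(2) = 0 → root.
Linear factors from roots: (u), (u + 1).
Complete factorization: g(u) = (u)·(u + 1)^2·(u^2 + u - 1)^2.
Factor degrees with multiplicity: 1 + 1 + 1 + 2 + 2 = 7.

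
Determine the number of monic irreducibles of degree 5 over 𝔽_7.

By the necklace-counting formula, N_7(5) = (1/5) Σ_{d|5} μ(5/d)·7^d.
Divisors of 5: 1, 5; μ(5/d) for each: -1, 1.
Σ = − 7^1 + 7^5 = 16800.
N = 16800/5 = 3360.

3360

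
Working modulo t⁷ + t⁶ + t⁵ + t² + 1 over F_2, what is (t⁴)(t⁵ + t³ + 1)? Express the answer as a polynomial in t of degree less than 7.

Multiply in F_2[t]: (t⁴)·(t⁵ + t³ + 1) = t⁹ + t⁷ + t⁴.
Reduce using t⁷ ≡ t⁶ + t⁵ + t² + 1 (mod t⁷ + t⁶ + t⁵ + t² + 1).
Reduced: t⁵ + t³ + t + 1.

t^5 + t^3 + t + 1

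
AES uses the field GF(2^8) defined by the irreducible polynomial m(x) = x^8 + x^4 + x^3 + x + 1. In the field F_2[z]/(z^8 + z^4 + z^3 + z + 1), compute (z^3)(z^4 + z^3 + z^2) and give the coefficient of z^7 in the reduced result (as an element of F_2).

1

Multiply in F_2[z]: (z^3)·(z^4 + z^3 + z^2) = z^7 + z^6 + z^5.
Reduced: z^7 + z^6 + z^5.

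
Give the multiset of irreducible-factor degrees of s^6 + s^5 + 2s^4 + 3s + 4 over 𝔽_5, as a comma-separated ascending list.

Write h(s) = s^6 + s^5 + 2s^4 + 3s + 4.
Roots in 𝔽_5: h(0) = 4; h(1) = 1; h(2) = 3; h(3) = 2; h(4) = 3.
Complete factorization: h(s) = (s^6 + s^5 + 2s^4 + 3s + 4).
Factor degrees with multiplicity: 6 = 6.

6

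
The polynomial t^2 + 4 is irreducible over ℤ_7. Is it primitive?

Write f(t) = t^2 + 4.
|GF(7^2)^×| = 7^2 − 1 = 48. Prime factorization: 48 = 2^4·3.
f is primitive ⇔ t has order 48 in GF(7)[t]/(f), i.e. t^(48/q) ≠ 1 for each prime q | 48.
t^(24) mod f = 1
t^(16) mod f = 2.
Since t^(24) = 1, the order of t divides 24 < 48; not primitive.

No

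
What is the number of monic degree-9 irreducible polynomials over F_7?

4483696

Gauss's count: N_{7}(9) = (1/9) Σ_{d|9} μ(9/d)·7^d.
Divisors of 9: 1, 3, 9; μ(9/d) for each: 0, -1, 1.
Σ = − 7^3 + 7^9 = 40353264.
N = 40353264/9 = 4483696.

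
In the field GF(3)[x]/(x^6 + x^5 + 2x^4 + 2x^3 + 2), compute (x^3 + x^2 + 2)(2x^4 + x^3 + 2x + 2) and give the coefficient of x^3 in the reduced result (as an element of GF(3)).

Multiply in GF(3)[x]: (x^3 + x^2 + 2)·(2x^4 + x^3 + 2x + 2) = 2x^7 + x^5 + 2x^2 + x + 1.
Reduce using x^6 ≡ 2x^5 + x^4 + x^3 + 1 (mod x^6 + x^5 + 2x^4 + 2x^3 + 2).
Reduced: 2x^5 + x^3 + 2x^2 + 2.

1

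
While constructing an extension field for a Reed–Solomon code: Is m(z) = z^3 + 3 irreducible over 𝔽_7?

Check for roots in 𝔽_7: m(0) = 3; m(1) = 4; m(2) = 4; m(3) = 2; m(4) = 4; m(5) = 2; m(6) = 2.
No roots. A degree-3 polynomial over a field with no linear factor is irreducible.

Yes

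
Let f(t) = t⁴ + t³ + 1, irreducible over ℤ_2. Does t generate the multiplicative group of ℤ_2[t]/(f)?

Yes

|GF(2^4)^×| = 2^4 − 1 = 15. Prime factorization: 15 = 3·5.
f is primitive ⇔ t has order 15 in GF(2)[t]/(f), i.e. t^(15/q) ≠ 1 for each prime q | 15.
t^(5) mod f = t³ + t + 1.
t^(3) mod f = t³.
None equal 1, so t has full order 15; f is primitive.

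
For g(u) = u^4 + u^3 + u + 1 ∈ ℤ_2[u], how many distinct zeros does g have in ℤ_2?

1

Evaluate at each of the 2 elements of ℤ_2:
g(0) = 1; g(1) = 0 → root.
Roots: {1}.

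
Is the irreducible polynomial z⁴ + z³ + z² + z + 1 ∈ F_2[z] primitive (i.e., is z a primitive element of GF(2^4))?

Write f(z) = z⁴ + z³ + z² + z + 1.
|GF(2^4)^×| = 2^4 − 1 = 15. Prime factorization: 15 = 3·5.
f is primitive ⇔ z has order 15 in GF(2)[z]/(f), i.e. z^(15/q) ≠ 1 for each prime q | 15.
z^(5) mod f = 1
z^(3) mod f = z³.
Since z^(5) = 1, the order of z divides 5 < 15; not primitive.

No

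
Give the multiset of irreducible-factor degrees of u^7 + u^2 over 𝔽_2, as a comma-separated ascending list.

1, 1, 1, 4

Write h(u) = u^7 + u^2.
Roots in 𝔽_2: h(0) = 0 → root; h(1) = 0 → root.
Linear factors from roots: (u), (u + 1).
Complete factorization: h(u) = (u + 1)·(u)^2·(u^4 + u^3 + u^2 + u + 1).
Factor degrees with multiplicity: 1 + 1 + 1 + 4 = 7.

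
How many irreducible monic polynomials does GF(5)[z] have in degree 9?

217000

Gauss's count: N_{5}(9) = (1/9) Σ_{d|9} μ(9/d)·5^d.
Divisors of 9: 1, 3, 9; μ(9/d) for each: 0, -1, 1.
Σ = − 5^3 + 5^9 = 1953000.
N = 1953000/9 = 217000.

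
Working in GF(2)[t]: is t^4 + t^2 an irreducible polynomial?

Write g(t) = t^4 + t^2.
Check for roots in GF(2): g(0) = 0 → root; g(1) = 0 → root.
g(0) = 0, so (t) divides g(t); g is reducible.

No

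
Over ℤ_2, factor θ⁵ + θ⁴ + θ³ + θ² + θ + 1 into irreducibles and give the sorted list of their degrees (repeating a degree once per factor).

Write f(θ) = θ⁵ + θ⁴ + θ³ + θ² + θ + 1.
Roots in ℤ_2: f(0) = 1; f(1) = 0 → root.
Linear factors from roots: (θ + 1).
Complete factorization: f(θ) = (θ + 1)·(θ² + θ + 1)^2.
Factor degrees with multiplicity: 1 + 2 + 2 = 5.

1, 2, 2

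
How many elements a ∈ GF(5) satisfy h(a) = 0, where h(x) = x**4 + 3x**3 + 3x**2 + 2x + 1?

2

Evaluate at each of the 5 elements of GF(5):
h(0) = 1; h(1) = 0 → root; h(2) = 2; h(3) = 1; h(4) = 0 → root.
Roots: {1, 4}.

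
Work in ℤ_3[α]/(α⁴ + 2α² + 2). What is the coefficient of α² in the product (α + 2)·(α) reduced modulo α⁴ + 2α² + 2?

Multiply in ℤ_3[α]: (α + 2)·(α) = α² + 2α.
Reduced: α² + 2α.

1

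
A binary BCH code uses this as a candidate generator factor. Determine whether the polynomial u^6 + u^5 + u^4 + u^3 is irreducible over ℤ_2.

No

Write m(u) = u^6 + u^5 + u^4 + u^3.
Check for roots in ℤ_2: m(0) = 0 → root; m(1) = 0 → root.
m(0) = 0, so (u) divides m(u); m is reducible.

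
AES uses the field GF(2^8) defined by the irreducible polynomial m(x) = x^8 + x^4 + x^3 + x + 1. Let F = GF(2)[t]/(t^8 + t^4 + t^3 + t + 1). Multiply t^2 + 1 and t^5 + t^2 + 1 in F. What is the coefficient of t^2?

Multiply in GF(2)[t]: (t^2 + 1)·(t^5 + t^2 + 1) = t^7 + t^5 + t^4 + 1.
Reduced: t^7 + t^5 + t^4 + 1.

0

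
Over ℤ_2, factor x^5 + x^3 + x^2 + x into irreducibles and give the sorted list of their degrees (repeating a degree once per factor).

Write h(x) = x^5 + x^3 + x^2 + x.
Roots in ℤ_2: h(0) = 0 → root; h(1) = 0 → root.
Linear factors from roots: (x), (x + 1).
Complete factorization: h(x) = (x)·(x + 1)·(x^3 + x^2 + 1).
Factor degrees with multiplicity: 1 + 1 + 3 = 5.

1, 1, 3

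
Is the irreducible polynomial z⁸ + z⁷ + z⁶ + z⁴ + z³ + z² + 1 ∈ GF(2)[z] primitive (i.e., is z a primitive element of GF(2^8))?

Write f(z) = z⁸ + z⁷ + z⁶ + z⁴ + z³ + z² + 1.
|GF(2^8)^×| = 2^8 − 1 = 255. Prime factorization: 255 = 3·5·17.
f is primitive ⇔ z has order 255 in GF(2)[z]/(f), i.e. z^(255/q) ≠ 1 for each prime q | 255.
z^(85) mod f = 1
z^(51) mod f = z⁶ + z³.
z^(15) mod f = z⁷ + z⁶ + z⁴ + z³ + z² + z.
Since z^(85) = 1, the order of z divides 85 < 255; not primitive.

No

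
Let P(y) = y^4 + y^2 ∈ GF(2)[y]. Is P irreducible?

No

Check for roots in GF(2): P(0) = 0 → root; P(1) = 0 → root.
P(0) = 0, so (y) divides P(y); P is reducible.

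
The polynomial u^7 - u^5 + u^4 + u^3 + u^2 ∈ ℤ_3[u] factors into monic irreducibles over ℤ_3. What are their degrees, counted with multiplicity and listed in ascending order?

1, 1, 1, 2, 2

Write g(u) = u^7 - u^5 + u^4 + u^3 + u^2.
Roots in ℤ_3: g(0) = 0 → root; g(1) = 0 → root; g(2) = 1.
Linear factors from roots: (u), (u - 1).
Complete factorization: g(u) = (u - 1)·(u)^2·(u^2 + 1)·(u^2 + u - 1).
Factor degrees with multiplicity: 1 + 1 + 1 + 2 + 2 = 7.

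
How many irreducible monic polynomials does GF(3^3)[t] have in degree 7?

The number of monic irreducibles of degree 7 over GF(27) is (1/7)·Σ_{d∣7} μ(7/d) 27^d.
Divisors of 7: 1, 7; μ(7/d) for each: -1, 1.
Σ = − 27^1 + 27^7 = 10460353176.
N = 10460353176/7 = 1494336168.

1494336168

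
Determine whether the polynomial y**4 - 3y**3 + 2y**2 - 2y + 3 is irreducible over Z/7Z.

No

Write P(y) = y**4 - 3y**3 + 2y**2 - 2y + 3.
Check for roots in Z/7Z: P(0) = 3; P(1) = 1; P(2) = 6; P(3) = 1; P(4) = 0 → root; P(5) = 6; P(6) = 4.
P(4) = 0, so (y − 4) divides P(y); P is reducible.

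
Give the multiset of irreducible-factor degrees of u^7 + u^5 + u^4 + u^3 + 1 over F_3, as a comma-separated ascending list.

7

Write g(u) = u^7 + u^5 + u^4 + u^3 + 1.
Roots in F_3: g(0) = 1; g(1) = 2; g(2) = 2.
Complete factorization: g(u) = (u^7 + u^5 + u^4 + u^3 + 1).
Factor degrees with multiplicity: 7 = 7.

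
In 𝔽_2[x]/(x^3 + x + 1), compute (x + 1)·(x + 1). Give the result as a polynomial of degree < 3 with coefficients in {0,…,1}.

Multiply in 𝔽_2[x]: (x + 1)·(x + 1) = x^2 + 1.
Reduced: x^2 + 1.

x^2 + 1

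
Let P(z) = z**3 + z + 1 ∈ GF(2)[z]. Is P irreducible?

Yes

Check for roots in GF(2): P(0) = 1; P(1) = 1.
No roots. A degree-3 polynomial over a field with no linear factor is irreducible.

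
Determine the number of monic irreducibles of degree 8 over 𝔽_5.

48750

By the necklace-counting formula, N_5(8) = (1/8) Σ_{d|8} μ(8/d)·5^d.
Divisors of 8: 1, 2, 4, 8; μ(8/d) for each: 0, 0, -1, 1.
Σ = − 5^4 + 5^8 = 390000.
N = 390000/8 = 48750.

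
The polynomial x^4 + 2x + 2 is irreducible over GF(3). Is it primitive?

Yes

Write f(x) = x^4 + 2x + 2.
|GF(3^4)^×| = 3^4 − 1 = 80. Prime factorization: 80 = 2^4·5.
f is primitive ⇔ x has order 80 in GF(3)[x]/(f), i.e. x^(80/q) ≠ 1 for each prime q | 80.
x^(40) mod f = 2.
x^(16) mod f = x^3 + 2x + 2.
None equal 1, so x has full order 80; f is primitive.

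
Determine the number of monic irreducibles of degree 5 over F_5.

624

Gauss's count: N_{5}(5) = (1/5) Σ_{d|5} μ(5/d)·5^d.
Divisors of 5: 1, 5; μ(5/d) for each: -1, 1.
Σ = − 5^1 + 5^5 = 3120.
N = 3120/5 = 624.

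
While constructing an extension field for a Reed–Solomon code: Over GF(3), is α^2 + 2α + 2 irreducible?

Write h(α) = α^2 + 2α + 2.
Check for roots in GF(3): h(0) = 2; h(1) = 2; h(2) = 1.
No roots. A degree-2 polynomial over a field with no linear factor is irreducible.

Yes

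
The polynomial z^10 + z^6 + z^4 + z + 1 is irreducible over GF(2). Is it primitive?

No

Write f(z) = z^10 + z^6 + z^4 + z + 1.
|GF(2^10)^×| = 2^10 − 1 = 1023. Prime factorization: 1023 = 3·11·31.
f is primitive ⇔ z has order 1023 in GF(2)[z]/(f), i.e. z^(1023/q) ≠ 1 for each prime q | 1023.
z^(341) mod f = 1
z^(93) mod f = z^9 + z^7 + z^5 + 1.
z^(33) mod f = z^8 + z^6 + z^3 + z.
Since z^(341) = 1, the order of z divides 341 < 1023; not primitive.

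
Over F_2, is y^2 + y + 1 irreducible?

Yes

Write f(y) = y^2 + y + 1.
Check for roots in F_2: f(0) = 1; f(1) = 1.
No roots. A degree-2 polynomial over a field with no linear factor is irreducible.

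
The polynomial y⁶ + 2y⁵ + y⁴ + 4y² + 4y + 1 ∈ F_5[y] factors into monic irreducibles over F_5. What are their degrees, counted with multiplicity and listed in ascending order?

1, 2, 3

Write g(y) = y⁶ + 2y⁵ + y⁴ + 4y² + 4y + 1.
Roots in F_5: g(0) = 1; g(1) = 3; g(2) = 4; g(3) = 0 → root; g(4) = 1.
Linear factors from roots: (y + 2).
Complete factorization: g(y) = (y + 2)·(y² + 4y + 1)·(y³ + y² + y + 3).
Factor degrees with multiplicity: 1 + 2 + 3 = 6.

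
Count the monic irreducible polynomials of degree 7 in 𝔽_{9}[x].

The number of monic irreducibles of degree 7 over GF(9) is (1/7)·Σ_{d∣7} μ(7/d) 9^d.
Divisors of 7: 1, 7; μ(7/d) for each: -1, 1.
Σ = − 9^1 + 9^7 = 4782960.
N = 4782960/7 = 683280.

683280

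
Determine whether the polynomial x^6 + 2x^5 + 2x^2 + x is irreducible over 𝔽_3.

Write m(x) = x^6 + 2x^5 + 2x^2 + x.
Check for roots in 𝔽_3: m(0) = 0 → root; m(1) = 0 → root; m(2) = 0 → root.
m(0) = 0, so (x) divides m(x); m is reducible.

No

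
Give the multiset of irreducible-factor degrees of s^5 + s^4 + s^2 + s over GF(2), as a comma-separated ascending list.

1, 1, 1, 2

Write f(s) = s^5 + s^4 + s^2 + s.
Roots in GF(2): f(0) = 0 → root; f(1) = 0 → root.
Linear factors from roots: (s), (s + 1).
Complete factorization: f(s) = (s)·(s + 1)^2·(s^2 + s + 1).
Factor degrees with multiplicity: 1 + 1 + 1 + 2 = 5.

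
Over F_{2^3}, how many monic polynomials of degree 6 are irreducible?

43596

Gauss's count: N_{8}(6) = (1/6) Σ_{d|6} μ(6/d)·8^d.
Divisors of 6: 1, 2, 3, 6; μ(6/d) for each: 1, -1, -1, 1.
Σ = 8^1 − 8^2 − 8^3 + 8^6 = 261576.
N = 261576/6 = 43596.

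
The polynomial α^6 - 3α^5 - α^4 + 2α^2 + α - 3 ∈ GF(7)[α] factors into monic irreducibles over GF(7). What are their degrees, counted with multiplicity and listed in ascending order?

1, 1, 2, 2

Write g(α) = α^6 - 3α^5 - α^4 + 2α^2 + α - 3.
Linear factors from roots: (α - 3), (α + 2).
Complete factorization: g(α) = (α + 2)·(α - 3)·(α^2 - α + 3)·(α^2 - α - 1).
Factor degrees with multiplicity: 1 + 1 + 2 + 2 = 6.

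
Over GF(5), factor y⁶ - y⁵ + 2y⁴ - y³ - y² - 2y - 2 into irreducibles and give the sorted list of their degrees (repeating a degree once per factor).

6

Write g(y) = y⁶ - y⁵ + 2y⁴ - y³ - y² - 2y - 2.
Roots in GF(5): g(0) = 3; g(1) = 1; g(2) = 1; g(3) = 4; g(4) = 4.
Complete factorization: g(y) = (y⁶ - y⁵ + 2y⁴ - y³ - y² - 2y - 2).
Factor degrees with multiplicity: 6 = 6.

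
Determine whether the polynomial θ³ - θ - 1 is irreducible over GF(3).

Write h(θ) = θ³ - θ - 1.
Check for roots in GF(3): h(0) = 2; h(1) = 2; h(2) = 2.
No roots. A degree-3 polynomial over a field with no linear factor is irreducible.

Yes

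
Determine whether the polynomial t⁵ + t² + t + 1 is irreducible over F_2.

No

Write P(t) = t⁵ + t² + t + 1.
Check for roots in F_2: P(0) = 1; P(1) = 0 → root.
P(1) = 0, so (t − 1) divides P(t); P is reducible.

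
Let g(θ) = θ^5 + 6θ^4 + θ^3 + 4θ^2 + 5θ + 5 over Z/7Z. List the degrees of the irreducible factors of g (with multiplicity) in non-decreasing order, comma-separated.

1, 2, 2

Linear factors from roots: (θ + 4).
Complete factorization: g(θ) = (θ + 4)·(θ^2 + 2)·(θ^2 + 2θ + 5).
Factor degrees with multiplicity: 1 + 2 + 2 = 5.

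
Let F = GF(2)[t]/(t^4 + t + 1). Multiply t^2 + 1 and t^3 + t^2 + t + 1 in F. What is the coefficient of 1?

0

Multiply in GF(2)[t]: (t^2 + 1)·(t^3 + t^2 + t + 1) = t^5 + t^4 + t + 1.
Reduce using t^4 ≡ t + 1 (mod t^4 + t + 1).
Reduced: t^2 + t.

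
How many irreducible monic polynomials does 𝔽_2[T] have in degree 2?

By the necklace-counting formula, N_2(2) = (1/2) Σ_{d|2} μ(2/d)·2^d.
Divisors of 2: 1, 2; μ(2/d) for each: -1, 1.
Σ = − 2^1 + 2^2 = 2.
N = 2/2 = 1.

1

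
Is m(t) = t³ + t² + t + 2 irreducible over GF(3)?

Check for roots in GF(3): m(0) = 2; m(1) = 2; m(2) = 1.
No roots. A degree-3 polynomial over a field with no linear factor is irreducible.

Yes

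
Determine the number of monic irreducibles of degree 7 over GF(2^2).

Gauss's count: N_{4}(7) = (1/7) Σ_{d|7} μ(7/d)·4^d.
Divisors of 7: 1, 7; μ(7/d) for each: -1, 1.
Σ = − 4^1 + 4^7 = 16380.
N = 16380/7 = 2340.

2340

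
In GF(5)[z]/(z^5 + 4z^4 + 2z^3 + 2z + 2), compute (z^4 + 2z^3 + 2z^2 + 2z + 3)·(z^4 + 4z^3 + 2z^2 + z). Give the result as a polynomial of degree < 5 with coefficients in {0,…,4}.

Multiply in GF(5)[z]: (z^4 + 2z^3 + 2z^2 + 2z + 3)·(z^4 + 4z^3 + 2z^2 + z) = z^8 + z^7 + 2z^6 + 2z^4 + 3z^3 + 3z^2 + 3z.
Reduce using z^5 ≡ z^4 + 3z^3 + 3z + 3 (mod z^5 + 4z^4 + 2z^3 + 2z + 2).
Reduced: 4z^4 + z^3 + 3z + 4.

4z^4 + z^3 + 3z + 4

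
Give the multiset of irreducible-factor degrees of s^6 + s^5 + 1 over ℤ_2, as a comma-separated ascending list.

6

Write h(s) = s^6 + s^5 + 1.
Roots in ℤ_2: h(0) = 1; h(1) = 1.
Complete factorization: h(s) = (s^6 + s^5 + 1).
Factor degrees with multiplicity: 6 = 6.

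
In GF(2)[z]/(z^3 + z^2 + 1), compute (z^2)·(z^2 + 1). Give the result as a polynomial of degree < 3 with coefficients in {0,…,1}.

Multiply in GF(2)[z]: (z^2)·(z^2 + 1) = z^4 + z^2.
Reduce using z^3 ≡ z^2 + 1 (mod z^3 + z^2 + 1).
Reduced: z + 1.

z + 1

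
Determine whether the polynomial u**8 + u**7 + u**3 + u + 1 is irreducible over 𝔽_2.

Yes

Write h(u) = u**8 + u**7 + u**3 + u + 1.
Check for roots in 𝔽_2: h(0) = 1; h(1) = 1.
No roots, so no linear factors.
Monic irreducibles of degree 2 over GF(2): u**2 + u + 1.
None of them divide h (all give nonzero remainder).
Monic irreducibles of degree 3 over GF(2): u**3 + u + 1, u**3 + u**2 + 1.
None of them divide h (all give nonzero remainder).
Monic irreducibles of degree 4 over GF(2): u**4 + u + 1, u**4 + u**3 + 1, u**4 + u**3 + u**2 + u + 1.
None of them divide h (all give nonzero remainder).
No irreducible factor of degree ≤ 4 exists, so h is irreducible over GF(2).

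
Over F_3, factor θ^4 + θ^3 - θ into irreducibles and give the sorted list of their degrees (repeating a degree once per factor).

Write f(θ) = θ^4 + θ^3 - θ.
Roots in F_3: f(0) = 0 → root; f(1) = 1; f(2) = 1.
Linear factors from roots: (θ).
Complete factorization: f(θ) = (θ)·(θ^3 + θ^2 - 1).
Factor degrees with multiplicity: 1 + 3 = 4.

1, 3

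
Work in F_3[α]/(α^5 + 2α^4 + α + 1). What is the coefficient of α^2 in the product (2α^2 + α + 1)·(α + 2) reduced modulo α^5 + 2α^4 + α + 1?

2

Multiply in F_3[α]: (2α^2 + α + 1)·(α + 2) = 2α^3 + 2α^2 + 2.
Reduced: 2α^3 + 2α^2 + 2.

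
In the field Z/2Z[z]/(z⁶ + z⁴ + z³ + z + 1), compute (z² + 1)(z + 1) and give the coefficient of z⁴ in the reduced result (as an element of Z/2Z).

0

Multiply in Z/2Z[z]: (z² + 1)·(z + 1) = z³ + z² + z + 1.
Reduced: z³ + z² + z + 1.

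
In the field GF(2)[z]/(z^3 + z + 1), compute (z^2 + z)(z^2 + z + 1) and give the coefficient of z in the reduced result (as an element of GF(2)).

0

Multiply in GF(2)[z]: (z^2 + z)·(z^2 + z + 1) = z^4 + z.
Reduce using z^3 ≡ z + 1 (mod z^3 + z + 1).
Reduced: z^2.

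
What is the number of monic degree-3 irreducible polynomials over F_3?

By the necklace-counting formula, N_3(3) = (1/3) Σ_{d|3} μ(3/d)·3^d.
Divisors of 3: 1, 3; μ(3/d) for each: -1, 1.
Σ = − 3^1 + 3^3 = 24.
N = 24/3 = 8.

8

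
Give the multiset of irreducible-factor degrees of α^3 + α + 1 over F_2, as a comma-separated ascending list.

3

Write f(α) = α^3 + α + 1.
Roots in F_2: f(0) = 1; f(1) = 1.
Complete factorization: f(α) = (α^3 + α + 1).
Factor degrees with multiplicity: 3 = 3.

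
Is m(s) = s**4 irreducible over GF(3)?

No

Check for roots in GF(3): m(0) = 0 → root; m(1) = 1; m(2) = 1.
m(0) = 0, so (s) divides m(s); m is reducible.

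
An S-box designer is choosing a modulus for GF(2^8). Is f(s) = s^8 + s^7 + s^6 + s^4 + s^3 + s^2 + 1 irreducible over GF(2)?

Check for roots in GF(2): f(0) = 1; f(1) = 1.
No roots, so no linear factors.
Monic irreducibles of degree 2 over GF(2): s^2 + s + 1.
None of them divide f (all give nonzero remainder).
Monic irreducibles of degree 3 over GF(2): s^3 + s + 1, s^3 + s^2 + 1.
None of them divide f (all give nonzero remainder).
Monic irreducibles of degree 4 over GF(2): s^4 + s + 1, s^4 + s^3 + 1, s^4 + s^3 + s^2 + s + 1.
None of them divide f (all give nonzero remainder).
No irreducible factor of degree ≤ 4 exists, so f is irreducible over GF(2).

Yes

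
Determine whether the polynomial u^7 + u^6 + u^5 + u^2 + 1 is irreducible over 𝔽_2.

Yes

Write m(u) = u^7 + u^6 + u^5 + u^2 + 1.
Check for roots in 𝔽_2: m(0) = 1; m(1) = 1.
No roots, so no linear factors.
Monic irreducibles of degree 2 over GF(2): u^2 + u + 1.
None of them divide m (all give nonzero remainder).
Monic irreducibles of degree 3 over GF(2): u^3 + u + 1, u^3 + u^2 + 1.
None of them divide m (all give nonzero remainder).
No irreducible factor of degree ≤ 3 exists, so m is irreducible over GF(2).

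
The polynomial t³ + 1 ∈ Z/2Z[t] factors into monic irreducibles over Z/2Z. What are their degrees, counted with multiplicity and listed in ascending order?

Write f(t) = t³ + 1.
Roots in Z/2Z: f(0) = 1; f(1) = 0 → root.
Linear factors from roots: (t + 1).
Complete factorization: f(t) = (t + 1)·(t² + t + 1).
Factor degrees with multiplicity: 1 + 2 = 3.

1, 2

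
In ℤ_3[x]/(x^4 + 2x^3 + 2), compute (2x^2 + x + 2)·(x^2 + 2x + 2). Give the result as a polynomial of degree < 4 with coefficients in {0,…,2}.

Multiply in ℤ_3[x]: (2x^2 + x + 2)·(x^2 + 2x + 2) = 2x^4 + 2x^3 + 2x^2 + 1.
Reduce using x^4 ≡ x^3 + 1 (mod x^4 + 2x^3 + 2).
Reduced: x^3 + 2x^2.

x^3 + 2x^2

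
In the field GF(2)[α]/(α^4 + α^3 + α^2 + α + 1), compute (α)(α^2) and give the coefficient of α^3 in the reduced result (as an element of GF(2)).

1

Multiply in GF(2)[α]: (α)·(α^2) = α^3.
Reduced: α^3.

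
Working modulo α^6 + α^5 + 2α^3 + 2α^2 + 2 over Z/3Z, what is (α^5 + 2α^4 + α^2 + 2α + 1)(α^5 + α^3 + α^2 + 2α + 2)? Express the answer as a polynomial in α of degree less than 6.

α^4 + 2α^3 + α^2 + 2α + 2

Multiply in Z/3Z[α]: (α^5 + 2α^4 + α^2 + 2α + 1)·(α^5 + α^3 + α^2 + 2α + 2) = α^10 + 2α^9 + α^8 + α^7 + 2α^5 + α^4 + 2α^3 + α^2 + 2.
Reduce using α^6 ≡ 2α^5 + α^3 + α^2 + 1 (mod α^6 + α^5 + 2α^3 + 2α^2 + 2).
Reduced: α^4 + 2α^3 + α^2 + 2α + 2.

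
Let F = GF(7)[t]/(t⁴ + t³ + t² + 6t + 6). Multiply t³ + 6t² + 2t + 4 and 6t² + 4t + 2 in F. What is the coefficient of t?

Multiply in GF(7)[t]: (t³ + 6t² + 2t + 4)·(6t² + 4t + 2) = 6t⁵ + 5t⁴ + 3t³ + 2t² + 6t + 1.
Reduce using t⁴ ≡ 6t³ + 6t² + t + 1 (mod t⁴ + t³ + t² + 6t + 6).
Reduced: 5t³ + 2t² + 4t.

4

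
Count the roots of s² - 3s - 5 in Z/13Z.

2

Write h(s) = s² - 3s - 5.
Evaluate at each of the 13 elements of Z/13Z:
h(0) = 8; h(1) = 6; h(2) = 6; h(3) = 8; h(4) = 12; h(5) = 5; h(6) = 0 → root; h(7) = 10; h(8) = 9; h(9) = 10; h(10) = 0 → root; h(11) = 5; h(12) = 12.
Roots: {6, 10}.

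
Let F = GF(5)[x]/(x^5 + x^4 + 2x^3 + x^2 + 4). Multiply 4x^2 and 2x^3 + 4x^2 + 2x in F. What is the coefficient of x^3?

Multiply in GF(5)[x]: (4x^2)·(2x^3 + 4x^2 + 2x) = 3x^5 + x^4 + 3x^3.
Reduce using x^5 ≡ 4x^4 + 3x^3 + 4x^2 + 1 (mod x^5 + x^4 + 2x^3 + x^2 + 4).
Reduced: 3x^4 + 2x^3 + 2x^2 + 3.

2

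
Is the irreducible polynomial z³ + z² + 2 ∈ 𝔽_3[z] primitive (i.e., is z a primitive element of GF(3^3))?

Write f(z) = z³ + z² + 2.
|GF(3^3)^×| = 3^3 − 1 = 26. Prime factorization: 26 = 2·13.
f is primitive ⇔ z has order 26 in GF(3)[z]/(f), i.e. z^(26/q) ≠ 1 for each prime q | 26.
z^(13) mod f = 1
z^(2) mod f = z².
Since z^(13) = 1, the order of z divides 13 < 26; not primitive.

No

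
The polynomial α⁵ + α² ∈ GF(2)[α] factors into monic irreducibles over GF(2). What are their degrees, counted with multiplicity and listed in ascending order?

1, 1, 1, 2

Write h(α) = α⁵ + α².
Roots in GF(2): h(0) = 0 → root; h(1) = 0 → root.
Linear factors from roots: (α), (α + 1).
Complete factorization: h(α) = (α + 1)·(α)^2·(α² + α + 1).
Factor degrees with multiplicity: 1 + 1 + 1 + 2 = 5.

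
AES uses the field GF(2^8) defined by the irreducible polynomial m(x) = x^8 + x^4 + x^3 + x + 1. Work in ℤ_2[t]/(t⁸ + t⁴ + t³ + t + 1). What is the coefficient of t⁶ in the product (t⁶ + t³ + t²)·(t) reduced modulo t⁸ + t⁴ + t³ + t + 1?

0

Multiply in ℤ_2[t]: (t⁶ + t³ + t²)·(t) = t⁷ + t⁴ + t³.
Reduced: t⁷ + t⁴ + t³.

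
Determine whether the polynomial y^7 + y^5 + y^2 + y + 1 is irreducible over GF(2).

Yes

Write g(y) = y^7 + y^5 + y^2 + y + 1.
Check for roots in GF(2): g(0) = 1; g(1) = 1.
No roots, so no linear factors.
Monic irreducibles of degree 2 over GF(2): y^2 + y + 1.
None of them divide g (all give nonzero remainder).
Monic irreducibles of degree 3 over GF(2): y^3 + y + 1, y^3 + y^2 + 1.
None of them divide g (all give nonzero remainder).
No irreducible factor of degree ≤ 3 exists, so g is irreducible over GF(2).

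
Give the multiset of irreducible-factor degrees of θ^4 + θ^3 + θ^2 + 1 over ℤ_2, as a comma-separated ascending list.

1, 3

Write g(θ) = θ^4 + θ^3 + θ^2 + 1.
Roots in ℤ_2: g(0) = 1; g(1) = 0 → root.
Linear factors from roots: (θ + 1).
Complete factorization: g(θ) = (θ + 1)·(θ^3 + θ + 1).
Factor degrees with multiplicity: 1 + 3 = 4.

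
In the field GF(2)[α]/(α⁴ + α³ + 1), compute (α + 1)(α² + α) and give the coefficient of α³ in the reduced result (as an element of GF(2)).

1

Multiply in GF(2)[α]: (α + 1)·(α² + α) = α³ + α.
Reduced: α³ + α.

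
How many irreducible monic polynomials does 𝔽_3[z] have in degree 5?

48

x^(3^5) − x is the product of all monic irreducibles of degree dividing 5; Möbius inversion gives N = (1/5) Σ μ(5/d)·3^d.
Divisors of 5: 1, 5; μ(5/d) for each: -1, 1.
Σ = − 3^1 + 3^5 = 240.
N = 240/5 = 48.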